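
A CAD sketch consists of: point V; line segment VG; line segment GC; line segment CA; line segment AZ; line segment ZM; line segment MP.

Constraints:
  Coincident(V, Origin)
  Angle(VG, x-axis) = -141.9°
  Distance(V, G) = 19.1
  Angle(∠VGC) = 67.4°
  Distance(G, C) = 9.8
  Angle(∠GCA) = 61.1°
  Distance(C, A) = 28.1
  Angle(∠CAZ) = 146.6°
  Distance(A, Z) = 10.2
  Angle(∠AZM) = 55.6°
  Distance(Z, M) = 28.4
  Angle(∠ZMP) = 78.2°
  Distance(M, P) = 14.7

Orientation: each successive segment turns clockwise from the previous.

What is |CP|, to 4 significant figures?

7.896

V is at the origin; VG runs at -141.9° with length 19.1, so G = (-15.03, -11.79). ∠VGC = 67.4° gives GC at 105.5° from the x-axis; with |GC| = 9.8, C = (-17.65, -2.342). ∠GCA = 61.1° gives CA at -13.40° from the x-axis; with |CA| = 28.1, A = (9.686, -8.854). ∠CAZ = 146.6° gives AZ at -46.80° from the x-axis; with |AZ| = 10.2, Z = (16.67, -16.29). ∠AZM = 55.6° gives ZM at -171.2° from the x-axis; with |ZM| = 28.4, M = (-11.40, -20.63). ∠ZMP = 78.2° gives MP at 87.00° from the x-axis; with |MP| = 14.7, P = (-10.63, -5.954). Then |CP| = |P − C| = 7.896.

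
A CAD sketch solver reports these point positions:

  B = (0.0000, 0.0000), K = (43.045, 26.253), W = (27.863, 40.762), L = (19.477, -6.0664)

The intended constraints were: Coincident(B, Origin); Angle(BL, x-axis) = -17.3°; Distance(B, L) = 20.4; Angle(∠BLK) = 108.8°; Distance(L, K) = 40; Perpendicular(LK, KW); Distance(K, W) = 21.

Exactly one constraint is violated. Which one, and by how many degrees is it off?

Perpendicular(LK, KW) — off by 7.60°.

B = (0.00, 0.00) ✓; BL at -17.30° ✓; |BL| = 20.40 ✓; ∠BLK = 108.8° ✓; |LK| = 40.00 ✓; ∠(LK, KW) = 82.40° ✗; |KW| = 21.00 ✓.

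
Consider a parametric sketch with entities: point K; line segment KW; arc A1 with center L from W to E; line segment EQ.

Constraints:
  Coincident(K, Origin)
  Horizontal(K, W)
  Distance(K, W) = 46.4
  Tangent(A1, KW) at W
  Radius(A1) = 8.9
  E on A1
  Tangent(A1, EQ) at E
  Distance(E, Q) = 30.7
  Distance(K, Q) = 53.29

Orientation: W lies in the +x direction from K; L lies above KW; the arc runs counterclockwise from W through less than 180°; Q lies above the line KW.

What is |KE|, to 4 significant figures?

55.49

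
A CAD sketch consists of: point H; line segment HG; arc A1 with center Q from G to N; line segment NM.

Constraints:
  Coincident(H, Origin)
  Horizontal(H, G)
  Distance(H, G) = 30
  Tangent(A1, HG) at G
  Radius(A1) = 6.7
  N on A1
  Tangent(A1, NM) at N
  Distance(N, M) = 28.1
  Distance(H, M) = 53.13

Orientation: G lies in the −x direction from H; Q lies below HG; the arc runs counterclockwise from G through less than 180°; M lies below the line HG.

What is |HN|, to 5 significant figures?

37.015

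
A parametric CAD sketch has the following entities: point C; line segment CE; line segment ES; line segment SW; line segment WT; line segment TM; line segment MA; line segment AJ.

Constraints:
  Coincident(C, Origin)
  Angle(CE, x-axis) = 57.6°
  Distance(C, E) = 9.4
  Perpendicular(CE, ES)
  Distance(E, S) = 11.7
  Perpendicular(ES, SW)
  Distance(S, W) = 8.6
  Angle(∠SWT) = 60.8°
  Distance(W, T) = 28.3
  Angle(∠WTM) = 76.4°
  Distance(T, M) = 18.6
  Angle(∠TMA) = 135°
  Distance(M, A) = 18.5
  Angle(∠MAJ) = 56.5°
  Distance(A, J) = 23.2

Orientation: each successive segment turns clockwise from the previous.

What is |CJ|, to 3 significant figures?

11.0

C is at the origin; CE runs at 57.6° with length 9.4, so E = (5.04, 7.94). CE ⟂ ES, so ES runs at -32.4°; with |ES| = 11.7, S = (14.9, 1.67). ES is perpendicular to SW, so SW runs at -122°; with |SW| = 8.6, W = (10.3, -5.59). ∠SWT = 60.8° gives WT at 118° from the x-axis; with |WT| = 28.3, T = (-3.15, 19.3). ∠WTM = 76.4° gives TM at 14.8° from the x-axis; with |TM| = 18.6, M = (14.8, 24.1). ∠TMA = 135.0° gives MA at -30.2° from the x-axis; with |MA| = 18.5, A = (30.8, 14.7). ∠MAJ = 56.5° gives AJ at -154° from the x-axis; with |AJ| = 23.2, J = (10.0, 4.47). Then |CJ| = |J − C| = 11.0.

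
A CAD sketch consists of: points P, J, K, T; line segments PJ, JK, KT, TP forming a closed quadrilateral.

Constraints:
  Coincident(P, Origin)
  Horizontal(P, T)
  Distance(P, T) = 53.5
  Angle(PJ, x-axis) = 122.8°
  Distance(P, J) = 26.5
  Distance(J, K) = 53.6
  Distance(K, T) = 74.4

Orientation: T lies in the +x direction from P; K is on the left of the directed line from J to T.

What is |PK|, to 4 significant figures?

67.59

Checks: |JK| = 53.60 ✓; |KT| = 74.40 ✓.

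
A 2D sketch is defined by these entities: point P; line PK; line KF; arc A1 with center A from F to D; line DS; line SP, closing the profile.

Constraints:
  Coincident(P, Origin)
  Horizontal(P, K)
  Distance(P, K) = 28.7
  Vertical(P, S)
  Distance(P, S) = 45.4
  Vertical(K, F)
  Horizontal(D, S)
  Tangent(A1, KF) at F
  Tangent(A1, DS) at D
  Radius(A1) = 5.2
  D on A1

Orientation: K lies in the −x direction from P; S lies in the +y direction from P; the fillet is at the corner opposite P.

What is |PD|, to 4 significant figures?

51.12

P is at the origin; P and K share the same y with |PK| = 28.7 and K on the −x side, so K = (-28.70, 0.000). PS is vertical with |PS| = 45.4 and S on the +y side, so S = (0.000, 45.40). The virtual corner opposite P is at (-28.70, 45.40). Tangency of A1 to KF means the radius AF is perpendicular to KF and the tangent condition forces AD to be normal to DS, with radius 5.2, so the center A sits 5.2 in from both sides at A = (-23.50, 40.20). That places the tangent points at F = (-28.70, 40.20) on KF and D = (-23.50, 45.40) on DS. Then |PD| = |D − P| = 51.12.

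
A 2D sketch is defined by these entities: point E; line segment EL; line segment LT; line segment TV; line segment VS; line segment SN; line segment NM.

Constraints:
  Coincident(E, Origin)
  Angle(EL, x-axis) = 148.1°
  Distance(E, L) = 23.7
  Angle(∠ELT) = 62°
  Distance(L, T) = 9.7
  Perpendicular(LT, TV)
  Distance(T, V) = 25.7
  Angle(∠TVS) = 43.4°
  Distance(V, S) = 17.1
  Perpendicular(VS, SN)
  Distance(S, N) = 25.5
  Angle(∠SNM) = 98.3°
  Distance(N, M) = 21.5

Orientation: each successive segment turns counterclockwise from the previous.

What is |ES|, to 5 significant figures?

15.236

LT is perpendicular to TV, so TV runs at -3.9000°; with |TV| = 25.7, V = (4.8601, 1.0985). ∠TVS = 43.4° gives VS at 132.70° from the x-axis; with |VS| = 17.1, S = (-6.7364, 13.665). Then |ES| = |S − E| = 15.236.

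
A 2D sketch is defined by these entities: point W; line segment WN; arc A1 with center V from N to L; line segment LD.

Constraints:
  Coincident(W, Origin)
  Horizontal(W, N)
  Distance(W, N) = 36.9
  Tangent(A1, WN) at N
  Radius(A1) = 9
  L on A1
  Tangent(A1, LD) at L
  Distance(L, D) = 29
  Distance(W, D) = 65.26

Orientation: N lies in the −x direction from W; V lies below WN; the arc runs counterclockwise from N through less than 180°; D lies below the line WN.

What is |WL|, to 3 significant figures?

45.4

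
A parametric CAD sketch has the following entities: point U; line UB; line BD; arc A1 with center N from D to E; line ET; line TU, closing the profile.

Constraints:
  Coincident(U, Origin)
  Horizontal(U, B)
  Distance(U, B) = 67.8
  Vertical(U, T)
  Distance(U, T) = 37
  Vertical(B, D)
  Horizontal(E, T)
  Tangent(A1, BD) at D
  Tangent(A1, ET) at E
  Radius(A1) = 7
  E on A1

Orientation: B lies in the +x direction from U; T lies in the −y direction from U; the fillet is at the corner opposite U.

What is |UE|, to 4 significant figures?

71.17

The virtual corner opposite U is at (67.80, -37.00). The tangent condition forces ND to be normal to BD and since A1 is tangent to ET there, NE ⟂ ET, with radius 7.0, so the center N sits 7.0 in from both sides at N = (60.80, -30.00). That places the tangent points at D = (67.80, -30.00) on BD and E = (60.80, -37.00) on ET. Then |UE| = |E − U| = 71.17.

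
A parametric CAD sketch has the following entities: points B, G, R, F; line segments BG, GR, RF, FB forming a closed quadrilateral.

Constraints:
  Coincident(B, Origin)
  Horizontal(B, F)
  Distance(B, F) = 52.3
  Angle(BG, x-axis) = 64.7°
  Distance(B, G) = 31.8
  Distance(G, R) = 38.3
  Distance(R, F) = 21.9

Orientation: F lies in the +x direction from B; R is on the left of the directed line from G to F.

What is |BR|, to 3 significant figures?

55.7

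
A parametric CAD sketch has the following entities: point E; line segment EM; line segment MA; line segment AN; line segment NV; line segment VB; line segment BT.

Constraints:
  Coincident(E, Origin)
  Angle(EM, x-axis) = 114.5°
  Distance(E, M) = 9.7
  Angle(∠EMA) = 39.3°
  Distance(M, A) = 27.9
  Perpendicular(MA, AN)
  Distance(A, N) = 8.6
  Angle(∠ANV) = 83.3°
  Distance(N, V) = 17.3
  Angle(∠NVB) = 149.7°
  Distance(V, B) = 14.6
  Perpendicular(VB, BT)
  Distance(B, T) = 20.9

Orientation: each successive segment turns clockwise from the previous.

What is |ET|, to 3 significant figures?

25.4

E is at the origin; EM runs at 114.5° with length 9.7, so M = (-4.02, 8.83). ∠EMA = 39.3° gives MA at -26.2° from the x-axis; with |MA| = 27.9, A = (21.0, -3.49). MA is perpendicular to AN, so AN runs at -116°; with |AN| = 8.6, N = (17.2, -11.2). ∠ANV = 83.3° gives NV at 147° from the x-axis; with |NV| = 17.3, V = (2.69, -1.81). ∠NVB = 149.7° gives VB at 117° from the x-axis; with |VB| = 14.6, B = (-3.89, 11.2). VB ⟂ BT, so BT runs at 26.8°; with |BT| = 20.9, T = (14.8, 20.6). Then |ET| = |T − E| = 25.4.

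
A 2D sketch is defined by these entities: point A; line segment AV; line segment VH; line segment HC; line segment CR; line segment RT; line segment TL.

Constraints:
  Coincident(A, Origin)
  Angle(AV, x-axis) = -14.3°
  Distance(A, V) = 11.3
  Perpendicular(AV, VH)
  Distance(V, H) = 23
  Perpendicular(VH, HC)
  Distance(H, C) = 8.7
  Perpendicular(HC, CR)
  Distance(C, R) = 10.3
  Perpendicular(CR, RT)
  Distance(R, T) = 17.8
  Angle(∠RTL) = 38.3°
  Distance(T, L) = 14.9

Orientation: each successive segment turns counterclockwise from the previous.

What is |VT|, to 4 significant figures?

15.62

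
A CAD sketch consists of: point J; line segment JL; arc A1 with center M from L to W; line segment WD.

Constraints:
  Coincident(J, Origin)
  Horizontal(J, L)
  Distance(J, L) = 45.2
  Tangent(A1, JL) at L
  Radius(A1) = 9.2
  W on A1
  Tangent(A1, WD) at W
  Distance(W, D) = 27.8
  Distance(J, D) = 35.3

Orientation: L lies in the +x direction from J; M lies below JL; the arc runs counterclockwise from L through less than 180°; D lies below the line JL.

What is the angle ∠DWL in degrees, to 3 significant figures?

152°

J is at the origin; JL is horizontal with |JL| = 45.2 and L on the +x side, so L = (45.2, 0.00). Tangency of A1 to JL means the radius ML is perpendicular to JL, so M = L + (0, -9.2) = (45.2, -9.20). Since MW ⟂ WD (tangency), |MD| = √(9.2² + 27.8²) = 29.3 regardless of where W sits on A1. So D lies on both circle(J, 35.3) and circle(M, 29.3); the below-JL intersection is D = (22.3, -27.4). W is the foot of the tangent from D: W = (37.5, -4.15).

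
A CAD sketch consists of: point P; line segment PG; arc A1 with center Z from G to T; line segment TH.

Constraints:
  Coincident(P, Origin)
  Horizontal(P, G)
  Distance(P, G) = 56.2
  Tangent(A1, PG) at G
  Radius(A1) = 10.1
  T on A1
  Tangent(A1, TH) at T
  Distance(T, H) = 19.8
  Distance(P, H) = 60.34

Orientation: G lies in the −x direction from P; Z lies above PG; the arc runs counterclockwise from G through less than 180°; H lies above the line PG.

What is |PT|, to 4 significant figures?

48.09

P is at the origin; PG is horizontal with |PG| = 56.2 and G on the −x side, so G = (-56.20, 0.000). The tangent condition forces ZG to be normal to PG, so Z = G + (0, 10.1) = (-56.20, 10.10). Since ZT ⟂ TH (tangency), |ZH| = √(10.1² + 19.8²) = 22.23 regardless of where T sits on A1. So H lies on both circle(P, 60.34) and circle(Z, 22.23); the above-PG intersection is H = (-51.29, 31.78). T is the foot of the tangent from H: T = (-46.41, 12.59).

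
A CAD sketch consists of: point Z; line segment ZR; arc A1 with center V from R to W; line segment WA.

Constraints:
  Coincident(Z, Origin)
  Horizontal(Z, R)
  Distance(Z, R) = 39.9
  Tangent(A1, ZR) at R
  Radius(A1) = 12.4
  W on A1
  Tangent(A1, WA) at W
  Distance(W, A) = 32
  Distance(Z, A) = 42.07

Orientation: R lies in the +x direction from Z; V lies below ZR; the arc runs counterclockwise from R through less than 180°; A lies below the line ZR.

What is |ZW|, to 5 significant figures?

29.400

Checks: ∠(VR, RZ) = 90.00° ✓; |VR| = 12.40 ✓; |VW| = 12.40 ✓; ∠(VW, WA) = 90.00° ✓; |WA| = 32.00 ✓; |ZA| = 42.07 ✓.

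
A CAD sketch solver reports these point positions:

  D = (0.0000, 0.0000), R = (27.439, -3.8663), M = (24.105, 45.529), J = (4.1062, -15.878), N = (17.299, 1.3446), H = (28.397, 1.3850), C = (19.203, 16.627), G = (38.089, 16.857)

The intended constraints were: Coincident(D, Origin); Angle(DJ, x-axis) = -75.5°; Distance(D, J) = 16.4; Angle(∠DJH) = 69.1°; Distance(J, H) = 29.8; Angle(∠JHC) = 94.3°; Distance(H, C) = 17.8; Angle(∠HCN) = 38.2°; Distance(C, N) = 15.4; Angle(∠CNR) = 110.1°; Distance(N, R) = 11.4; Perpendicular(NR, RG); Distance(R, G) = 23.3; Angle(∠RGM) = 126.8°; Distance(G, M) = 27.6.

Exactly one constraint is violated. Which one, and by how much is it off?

Distance(G, M) = 27.6 — off by 4.30.

D = (0.00, 0.00) ✓; DJ at -75.50° ✓; |DJ| = 16.40 ✓; ∠DJH = 69.10° ✓; |JH| = 29.80 ✓; ∠JHC = 94.30° ✓; |HC| = 17.80 ✓; ∠HCN = 38.20° ✓; |CN| = 15.40 ✓; ∠CNR = 110.1° ✓; |NR| = 11.40 ✓; ∠(NR, RG) = 90.00° ✓; |RG| = 23.30 ✓; ∠RGM = 126.8° ✓; |GM| = 31.90 ✗.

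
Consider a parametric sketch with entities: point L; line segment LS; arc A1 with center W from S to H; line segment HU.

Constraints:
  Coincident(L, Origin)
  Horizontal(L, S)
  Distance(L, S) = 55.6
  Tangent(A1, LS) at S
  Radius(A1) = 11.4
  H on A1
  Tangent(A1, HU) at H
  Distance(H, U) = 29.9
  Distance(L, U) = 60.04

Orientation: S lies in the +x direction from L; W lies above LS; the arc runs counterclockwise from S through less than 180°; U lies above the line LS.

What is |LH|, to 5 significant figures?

66.785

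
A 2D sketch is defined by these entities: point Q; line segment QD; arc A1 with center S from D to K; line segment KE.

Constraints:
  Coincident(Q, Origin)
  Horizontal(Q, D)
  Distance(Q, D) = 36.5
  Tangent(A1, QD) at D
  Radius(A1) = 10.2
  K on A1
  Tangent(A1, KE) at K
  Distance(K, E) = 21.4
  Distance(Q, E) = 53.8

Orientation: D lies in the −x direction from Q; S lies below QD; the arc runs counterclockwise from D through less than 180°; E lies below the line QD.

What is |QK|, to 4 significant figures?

48.07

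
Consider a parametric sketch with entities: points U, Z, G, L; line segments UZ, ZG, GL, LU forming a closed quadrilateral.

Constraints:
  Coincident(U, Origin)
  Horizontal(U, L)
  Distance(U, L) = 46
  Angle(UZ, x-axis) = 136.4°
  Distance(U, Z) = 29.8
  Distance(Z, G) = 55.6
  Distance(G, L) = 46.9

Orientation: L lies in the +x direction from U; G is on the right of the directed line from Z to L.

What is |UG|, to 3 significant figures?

27.9

Checks: |ZG| = 55.60 ✓; |GL| = 46.90 ✓.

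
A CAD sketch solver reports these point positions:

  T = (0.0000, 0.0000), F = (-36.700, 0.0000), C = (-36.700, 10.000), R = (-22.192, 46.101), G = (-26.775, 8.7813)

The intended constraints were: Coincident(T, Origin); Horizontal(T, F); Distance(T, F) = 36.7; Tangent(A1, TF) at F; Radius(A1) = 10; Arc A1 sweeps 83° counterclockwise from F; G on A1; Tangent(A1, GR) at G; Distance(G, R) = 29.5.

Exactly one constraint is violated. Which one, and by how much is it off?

Distance(G, R) = 29.5 — off by 8.10.

T = (0.00, 0.00) ✓; T.y = 0.00, F.y = 0.00 ✓; |TF| = 36.70 ✓; ∠(CF, FT) = 90.00° ✓; |CF| = 10.00 ✓; bearing(C→G) − bearing(C→F) = 83.00° ✓; |CG| = 10.00 ✓; ∠(CG, GR) = 90.00° ✓; |GR| = 37.60 ✗.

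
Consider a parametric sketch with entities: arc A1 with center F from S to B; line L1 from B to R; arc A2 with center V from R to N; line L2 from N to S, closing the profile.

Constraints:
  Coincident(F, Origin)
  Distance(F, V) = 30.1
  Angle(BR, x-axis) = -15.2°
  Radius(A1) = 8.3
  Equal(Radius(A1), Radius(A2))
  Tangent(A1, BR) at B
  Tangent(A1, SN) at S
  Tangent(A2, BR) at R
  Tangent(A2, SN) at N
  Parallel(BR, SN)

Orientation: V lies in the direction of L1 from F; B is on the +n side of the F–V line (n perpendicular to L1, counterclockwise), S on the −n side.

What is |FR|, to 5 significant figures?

31.223

Tangency of A1 to both parallel lines with radius 8.3 puts B and S at F ± 8.3·n: B = (2.1762, 8.0096), S = (-2.1762, -8.0096). Equal radii place R and N the same way about V: R = V + 8.3·n = (31.223, 0.11774), N = V − 8.3·n = (26.871, -15.902). Then |FR| = |R − F| = 31.223.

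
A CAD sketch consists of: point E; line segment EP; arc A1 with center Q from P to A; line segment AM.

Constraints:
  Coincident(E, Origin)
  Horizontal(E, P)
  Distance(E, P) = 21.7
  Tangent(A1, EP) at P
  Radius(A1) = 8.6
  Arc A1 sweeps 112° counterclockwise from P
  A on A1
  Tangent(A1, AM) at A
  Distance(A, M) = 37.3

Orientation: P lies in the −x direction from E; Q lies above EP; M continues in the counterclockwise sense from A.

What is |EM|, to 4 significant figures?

54.04

On A1, P sits at bearing -90° from Q; a 112° counterclockwise sweep puts A at bearing 22°, so A = Q + 8.6·(cos 22°, sin 22°) = (-13.73, 11.82). Tangency of A1 to AM means the radius QA is perpendicular to AM, so AM runs along (−sin 22°, cos 22°); with |AM| = 37.3, M = (-27.70, 46.41). Then |EM| = |M − E| = 54.04.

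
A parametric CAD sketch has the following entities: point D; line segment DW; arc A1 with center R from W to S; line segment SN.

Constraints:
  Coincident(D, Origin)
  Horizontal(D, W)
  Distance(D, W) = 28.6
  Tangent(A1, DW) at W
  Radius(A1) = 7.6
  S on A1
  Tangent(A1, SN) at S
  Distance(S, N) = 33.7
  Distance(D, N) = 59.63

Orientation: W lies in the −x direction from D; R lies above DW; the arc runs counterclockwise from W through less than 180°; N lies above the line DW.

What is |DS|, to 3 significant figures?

26.5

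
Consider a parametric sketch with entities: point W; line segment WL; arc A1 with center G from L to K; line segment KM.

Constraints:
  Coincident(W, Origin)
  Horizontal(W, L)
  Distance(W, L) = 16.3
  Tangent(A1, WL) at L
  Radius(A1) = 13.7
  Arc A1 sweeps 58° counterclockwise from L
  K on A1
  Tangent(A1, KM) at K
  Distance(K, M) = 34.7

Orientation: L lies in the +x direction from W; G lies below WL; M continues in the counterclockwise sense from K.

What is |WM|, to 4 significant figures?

38.40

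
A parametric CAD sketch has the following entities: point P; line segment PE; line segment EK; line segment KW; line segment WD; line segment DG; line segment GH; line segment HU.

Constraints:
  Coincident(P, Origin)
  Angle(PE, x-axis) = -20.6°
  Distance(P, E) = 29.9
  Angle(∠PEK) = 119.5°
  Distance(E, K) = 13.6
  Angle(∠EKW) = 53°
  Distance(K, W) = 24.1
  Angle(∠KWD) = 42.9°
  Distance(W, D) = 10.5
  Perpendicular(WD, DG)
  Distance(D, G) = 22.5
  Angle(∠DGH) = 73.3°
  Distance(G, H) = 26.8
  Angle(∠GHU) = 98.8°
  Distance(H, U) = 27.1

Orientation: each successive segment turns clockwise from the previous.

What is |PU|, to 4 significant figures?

6.578

P is at the origin; PE runs at -20.6° with length 29.9, so E = (27.99, -10.52). ∠PEK = 119.5° gives EK at -81.10° from the x-axis; with |EK| = 13.6, K = (30.09, -23.96). ∠EKW = 53.0° gives KW at 151.9° from the x-axis; with |KW| = 24.1, W = (8.833, -12.60). ∠KWD = 42.9° gives WD at 14.80° from the x-axis; with |WD| = 10.5, D = (18.98, -9.923). WD is perpendicular to DG, so DG runs at -75.20°; with |DG| = 22.5, G = (24.73, -31.68). ∠DGH = 73.3° gives GH at 178.1° from the x-axis; with |GH| = 26.8, H = (-2.053, -30.79). ∠GHU = 98.8° gives HU at 96.90° from the x-axis; with |HU| = 27.1, U = (-5.309, -3.884). Then |PU| = |U − P| = 6.578.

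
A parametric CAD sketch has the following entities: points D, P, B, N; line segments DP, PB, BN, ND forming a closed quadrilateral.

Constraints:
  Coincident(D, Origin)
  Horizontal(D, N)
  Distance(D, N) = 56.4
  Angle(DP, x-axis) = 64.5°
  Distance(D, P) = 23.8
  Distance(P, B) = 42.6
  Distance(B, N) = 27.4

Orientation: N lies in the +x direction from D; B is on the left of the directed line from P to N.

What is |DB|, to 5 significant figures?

59.065

D is at the origin; D and N share the same y with |DN| = 56.4 and N in +x, so N = (56.4, 0). DP runs at 64.5° with |DP| = 23.8, so P = (10.246, 21.482). B is determined by |PB| = 42.6 and |BN| = 27.4 together: it lies at the intersection of circle(P, 42.6) and circle(N, 27.4). With |PN| = 50.908, the foot of the radical line on PN is 35.904 from P and the perpendicular offset is √(42.6² − 35.904²) = 22.927. Taking the left-of-PN solution: B = (52.472, 27.117).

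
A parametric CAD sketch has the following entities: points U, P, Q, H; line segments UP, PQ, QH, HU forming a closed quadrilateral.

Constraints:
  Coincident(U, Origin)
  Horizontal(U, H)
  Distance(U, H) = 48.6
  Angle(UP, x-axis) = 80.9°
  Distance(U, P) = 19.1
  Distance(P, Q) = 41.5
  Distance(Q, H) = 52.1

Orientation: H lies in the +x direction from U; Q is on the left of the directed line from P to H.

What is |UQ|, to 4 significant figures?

58.32

U is at the origin; U and H share the same y with |UH| = 48.6 and H in +x, so H = (48.6, 0). UP runs at 80.9° with |UP| = 19.1, so P = (3.021, 18.86). Q is determined by |PQ| = 41.5 and |QH| = 52.1 together: it lies at the intersection of circle(P, 41.5) and circle(H, 52.1). With |PH| = 49.33, the foot of the radical line on PH is 14.61 from P and the perpendicular offset is √(41.5² − 14.61²) = 38.84. Taking the left-of-PH solution: Q = (31.37, 49.17).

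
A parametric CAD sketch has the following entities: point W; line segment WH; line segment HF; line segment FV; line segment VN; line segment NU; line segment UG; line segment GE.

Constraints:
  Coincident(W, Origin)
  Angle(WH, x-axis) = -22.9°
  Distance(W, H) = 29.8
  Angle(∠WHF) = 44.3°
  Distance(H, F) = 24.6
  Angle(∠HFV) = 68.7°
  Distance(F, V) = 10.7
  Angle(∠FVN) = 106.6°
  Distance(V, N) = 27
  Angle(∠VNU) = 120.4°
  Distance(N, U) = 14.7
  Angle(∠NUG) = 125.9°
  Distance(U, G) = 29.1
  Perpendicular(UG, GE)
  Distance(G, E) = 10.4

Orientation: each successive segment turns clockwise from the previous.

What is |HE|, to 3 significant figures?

28.1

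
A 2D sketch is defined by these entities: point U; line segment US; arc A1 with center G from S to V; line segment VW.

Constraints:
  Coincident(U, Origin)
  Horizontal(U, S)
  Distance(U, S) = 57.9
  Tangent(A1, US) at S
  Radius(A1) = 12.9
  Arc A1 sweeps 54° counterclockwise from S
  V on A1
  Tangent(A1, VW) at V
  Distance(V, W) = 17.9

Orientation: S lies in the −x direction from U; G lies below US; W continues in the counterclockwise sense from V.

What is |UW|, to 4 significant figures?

81.31

U is at the origin; U and S share the same y with |US| = 57.9 and S on the −x side, so S = (-57.90, 0.000). Tangency of A1 to US means the radius GS is perpendicular to US, so G = S + (0, -12.9) = (-57.90, -12.90). On A1, S sits at bearing 90° from G; a 54° counterclockwise sweep puts V at bearing 144°, so V = G + 12.9·(cos 144°, sin 144°) = (-68.34, -5.318). Since A1 is tangent to VW there, GV ⟂ VW, so VW runs along (−sin 144°, cos 144°); with |VW| = 17.9, W = (-78.86, -19.80). Then |UW| = |W − U| = 81.31.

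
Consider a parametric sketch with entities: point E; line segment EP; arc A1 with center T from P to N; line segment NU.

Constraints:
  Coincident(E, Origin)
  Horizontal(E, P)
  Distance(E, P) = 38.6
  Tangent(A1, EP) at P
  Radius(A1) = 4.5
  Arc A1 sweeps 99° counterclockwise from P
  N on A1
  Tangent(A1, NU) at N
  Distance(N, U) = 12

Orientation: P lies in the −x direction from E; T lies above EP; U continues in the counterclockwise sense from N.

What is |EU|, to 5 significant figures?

39.866

E is at the origin; E and P share the same y with |EP| = 38.6 and P on the −x side, so P = (-38.600, 0.0000). Tangency of A1 to EP means the radius TP is perpendicular to EP, so T = P + (0, 4.5) = (-38.600, 4.5000). On A1, P sits at bearing -90° from T; a 99° counterclockwise sweep puts N at bearing 9°, so N = T + 4.5·(cos 9°, sin 9°) = (-34.155, 5.2040). A1 meets NU tangentially, so TN is at right angles to NU, so NU runs along (−sin 9°, cos 9°); with |NU| = 12.0, U = (-36.033, 17.056). Then |EU| = |U − E| = 39.866.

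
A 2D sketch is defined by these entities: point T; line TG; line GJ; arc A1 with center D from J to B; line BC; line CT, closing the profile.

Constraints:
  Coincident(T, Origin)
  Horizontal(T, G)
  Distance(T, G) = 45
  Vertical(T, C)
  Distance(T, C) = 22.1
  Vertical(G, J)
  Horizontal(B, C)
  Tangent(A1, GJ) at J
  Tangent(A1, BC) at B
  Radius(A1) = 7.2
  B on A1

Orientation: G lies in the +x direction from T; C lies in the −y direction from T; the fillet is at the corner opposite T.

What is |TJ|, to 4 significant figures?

47.40

T is at the origin; TG is horizontal with |TG| = 45.0 and G on the +x side, so G = (45.00, 0.000). T and C share the same x with |TC| = 22.1 and C on the −y side, so C = (0.000, -22.10). The virtual corner opposite T is at (45.00, -22.10). The tangent condition forces DJ to be normal to GJ and the tangent condition forces DB to be normal to BC, with radius 7.2, so the center D sits 7.2 in from both sides at D = (37.80, -14.90). That places the tangent points at J = (45.00, -14.90) on GJ and B = (37.80, -22.10) on BC. Then |TJ| = |J − T| = 47.40.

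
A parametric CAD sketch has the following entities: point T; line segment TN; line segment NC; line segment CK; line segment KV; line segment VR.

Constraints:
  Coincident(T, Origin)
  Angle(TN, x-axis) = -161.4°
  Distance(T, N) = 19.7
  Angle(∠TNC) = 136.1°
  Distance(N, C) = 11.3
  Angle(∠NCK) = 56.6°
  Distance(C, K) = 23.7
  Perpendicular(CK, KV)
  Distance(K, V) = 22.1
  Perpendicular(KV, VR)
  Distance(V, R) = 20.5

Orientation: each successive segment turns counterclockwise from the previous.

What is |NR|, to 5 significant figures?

13.021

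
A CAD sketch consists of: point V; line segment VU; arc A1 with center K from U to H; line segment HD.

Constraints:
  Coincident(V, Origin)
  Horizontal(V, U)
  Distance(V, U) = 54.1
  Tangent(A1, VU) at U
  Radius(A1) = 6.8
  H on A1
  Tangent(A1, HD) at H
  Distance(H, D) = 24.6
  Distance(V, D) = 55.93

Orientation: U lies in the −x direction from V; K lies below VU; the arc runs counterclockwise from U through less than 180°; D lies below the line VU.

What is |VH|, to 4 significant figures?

60.72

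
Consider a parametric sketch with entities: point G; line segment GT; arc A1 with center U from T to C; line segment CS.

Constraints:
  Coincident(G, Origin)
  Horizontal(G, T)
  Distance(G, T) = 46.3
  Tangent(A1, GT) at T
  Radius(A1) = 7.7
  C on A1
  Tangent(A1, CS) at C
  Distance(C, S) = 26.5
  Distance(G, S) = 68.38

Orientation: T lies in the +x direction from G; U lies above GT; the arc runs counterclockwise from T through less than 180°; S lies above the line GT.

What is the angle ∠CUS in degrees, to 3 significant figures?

73.8°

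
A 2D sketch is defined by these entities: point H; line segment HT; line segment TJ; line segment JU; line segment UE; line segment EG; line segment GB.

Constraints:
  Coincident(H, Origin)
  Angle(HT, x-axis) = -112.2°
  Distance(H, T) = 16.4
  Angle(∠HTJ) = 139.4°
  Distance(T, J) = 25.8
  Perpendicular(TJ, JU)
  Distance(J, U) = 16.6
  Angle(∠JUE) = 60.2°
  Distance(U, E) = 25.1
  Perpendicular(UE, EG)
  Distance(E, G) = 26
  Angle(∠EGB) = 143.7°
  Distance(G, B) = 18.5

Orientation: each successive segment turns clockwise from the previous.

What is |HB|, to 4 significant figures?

59.03

H is at the origin; HT runs at -112.2° with length 16.4, so T = (-6.197, -15.18). ∠HTJ = 139.4° gives TJ at -152.8° from the x-axis; with |TJ| = 25.8, J = (-29.14, -26.98). The perpendicularity gives JU at right angles to TJ, so JU runs at 117.2°; with |JU| = 16.6, U = (-36.73, -12.21). ∠JUE = 60.2° gives UE at -2.600° from the x-axis; with |UE| = 25.1, E = (-11.66, -13.35). UE is perpendicular to EG, so EG runs at -92.60°; with |EG| = 26.0, G = (-12.84, -39.32). ∠EGB = 143.7° gives GB at -128.9° from the x-axis; with |GB| = 18.5, B = (-24.45, -53.72). Then |HB| = |B − H| = 59.03.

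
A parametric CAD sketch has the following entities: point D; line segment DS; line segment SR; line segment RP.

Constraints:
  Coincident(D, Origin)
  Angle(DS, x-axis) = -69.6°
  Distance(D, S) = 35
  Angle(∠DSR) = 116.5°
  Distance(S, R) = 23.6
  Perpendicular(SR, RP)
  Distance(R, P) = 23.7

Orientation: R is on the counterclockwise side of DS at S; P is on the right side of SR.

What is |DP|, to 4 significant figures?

67.57

D is at the origin; DS runs at -69.6° with length 35.0, so S = 35.0·(cos -69.6°, sin -69.6°) = (12.20, -32.80). ∠DSR = 116.5°, so SR runs at -69.6° + (180° − 116.5°) = -6.100° from the x-axis; with |SR| = 23.6, R = S + 23.6·(cos -6.100°, sin -6.100°) = (35.67, -35.31). SR ⟂ RP; with |RP| = 23.7 on the right of SR, P = R + 23.7·(-0.1063, -0.9943) = (33.15, -58.88). Then |DP| = |P − D| = 67.57.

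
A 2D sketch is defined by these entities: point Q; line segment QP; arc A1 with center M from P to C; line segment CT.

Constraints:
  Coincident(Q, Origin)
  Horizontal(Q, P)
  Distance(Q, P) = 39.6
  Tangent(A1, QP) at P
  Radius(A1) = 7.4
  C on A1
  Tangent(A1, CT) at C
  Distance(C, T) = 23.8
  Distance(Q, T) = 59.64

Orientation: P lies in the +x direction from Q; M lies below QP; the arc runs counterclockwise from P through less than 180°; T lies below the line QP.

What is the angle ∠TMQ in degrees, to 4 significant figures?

130.8°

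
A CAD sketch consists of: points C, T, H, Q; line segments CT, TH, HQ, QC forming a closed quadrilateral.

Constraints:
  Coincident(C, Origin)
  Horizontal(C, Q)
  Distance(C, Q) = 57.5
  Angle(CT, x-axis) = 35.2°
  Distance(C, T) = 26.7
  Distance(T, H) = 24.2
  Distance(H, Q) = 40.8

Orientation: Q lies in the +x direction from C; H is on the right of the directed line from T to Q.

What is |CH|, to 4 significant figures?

19.50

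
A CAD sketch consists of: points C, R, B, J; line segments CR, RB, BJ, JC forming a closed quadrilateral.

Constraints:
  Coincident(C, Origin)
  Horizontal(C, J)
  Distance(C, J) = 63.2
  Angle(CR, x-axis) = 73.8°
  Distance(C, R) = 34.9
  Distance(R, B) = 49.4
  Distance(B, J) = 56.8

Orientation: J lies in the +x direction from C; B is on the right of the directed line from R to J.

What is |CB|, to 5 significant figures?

18.084

Checks: |RB| = 49.40 ✓; |BJ| = 56.80 ✓.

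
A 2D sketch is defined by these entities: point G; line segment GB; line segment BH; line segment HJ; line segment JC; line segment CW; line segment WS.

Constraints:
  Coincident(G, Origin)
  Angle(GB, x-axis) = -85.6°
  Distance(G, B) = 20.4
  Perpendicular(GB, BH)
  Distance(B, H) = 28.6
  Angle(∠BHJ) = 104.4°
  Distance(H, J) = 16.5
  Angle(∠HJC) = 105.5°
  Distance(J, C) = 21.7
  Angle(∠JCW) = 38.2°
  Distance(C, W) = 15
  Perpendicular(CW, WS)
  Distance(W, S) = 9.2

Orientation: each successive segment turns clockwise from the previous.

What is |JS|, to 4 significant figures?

4.692

∠JCW = 38.2° gives CW at -107.5° from the x-axis; with |CW| = 15.0, W = (-18.85, -8.992). The perpendicularity gives WS at right angles to CW, so WS runs at 162.5°; with |WS| = 9.2, S = (-27.63, -6.225). Then |JS| = |S − J| = 4.692.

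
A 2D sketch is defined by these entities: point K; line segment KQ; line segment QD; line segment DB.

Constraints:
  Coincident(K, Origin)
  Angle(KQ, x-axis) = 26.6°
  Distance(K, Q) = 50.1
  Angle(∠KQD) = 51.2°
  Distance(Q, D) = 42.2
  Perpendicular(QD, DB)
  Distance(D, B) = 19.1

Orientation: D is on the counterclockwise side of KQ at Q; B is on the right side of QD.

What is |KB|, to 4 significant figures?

59.14

∠KQD = 51.2°, so QD runs at 26.6° + (180° − 51.2°) = 155.4° from the x-axis; with |QD| = 42.2, D = Q + 42.2·(cos 155.4°, sin 155.4°) = (6.427, 40.00). The perpendicularity gives DB at right angles to QD; with |DB| = 19.1 on the right of QD, B = D + 19.1·(0.4163, 0.9092) = (14.38, 57.37). Then |KB| = |B − K| = 59.14.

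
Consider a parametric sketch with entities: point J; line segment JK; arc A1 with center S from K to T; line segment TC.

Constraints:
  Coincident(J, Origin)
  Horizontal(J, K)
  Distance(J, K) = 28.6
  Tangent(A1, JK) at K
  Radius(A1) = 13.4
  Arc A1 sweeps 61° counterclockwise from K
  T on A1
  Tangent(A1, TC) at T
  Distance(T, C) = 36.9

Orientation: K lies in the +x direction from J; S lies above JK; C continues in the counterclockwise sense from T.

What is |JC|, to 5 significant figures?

70.165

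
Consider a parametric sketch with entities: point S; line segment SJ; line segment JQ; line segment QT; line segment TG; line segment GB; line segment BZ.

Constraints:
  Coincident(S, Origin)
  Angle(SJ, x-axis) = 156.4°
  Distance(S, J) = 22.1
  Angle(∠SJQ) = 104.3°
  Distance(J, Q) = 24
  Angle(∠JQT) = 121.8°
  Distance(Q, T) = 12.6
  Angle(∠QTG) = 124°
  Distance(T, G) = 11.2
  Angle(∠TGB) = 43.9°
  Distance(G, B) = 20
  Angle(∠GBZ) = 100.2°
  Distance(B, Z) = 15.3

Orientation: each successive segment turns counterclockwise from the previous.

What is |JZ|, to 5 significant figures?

33.037

S is at the origin; SJ runs at 156.4° with length 22.1, so J = (-20.252, 8.8477). ∠SJQ = 104.3° gives JQ at -127.90° from the x-axis; with |JQ| = 24.0, Q = (-34.994, -10.090). ∠JQT = 121.8° gives QT at -69.700° from the x-axis; with |QT| = 12.6, T = (-30.623, -21.908). ∠QTG = 124.0° gives TG at -13.700° from the x-axis; with |TG| = 11.2, G = (-19.742, -24.560). ∠TGB = 43.9° gives GB at 122.40° from the x-axis; with |GB| = 20.0, B = (-30.458, -7.6737). ∠GBZ = 100.2° gives BZ at -157.80° from the x-axis; with |BZ| = 15.3, Z = (-44.624, -13.455). Then |JZ| = |Z − J| = 33.037.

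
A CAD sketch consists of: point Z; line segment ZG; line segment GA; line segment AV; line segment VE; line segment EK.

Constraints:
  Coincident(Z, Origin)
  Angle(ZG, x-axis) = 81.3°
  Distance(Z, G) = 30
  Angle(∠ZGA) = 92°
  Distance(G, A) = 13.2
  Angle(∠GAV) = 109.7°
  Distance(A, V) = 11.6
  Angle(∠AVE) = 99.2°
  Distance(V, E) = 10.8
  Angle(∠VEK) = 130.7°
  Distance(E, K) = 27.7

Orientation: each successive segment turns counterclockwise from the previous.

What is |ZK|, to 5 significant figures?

29.155

Z is at the origin; ZG runs at 81.3° with length 30.0, so G = (4.5378, 29.655). ∠ZGA = 92.0° gives GA at 169.30° from the x-axis; with |GA| = 13.2, A = (-8.4327, 32.106). ∠GAV = 109.7° gives AV at -120.40° from the x-axis; with |AV| = 11.6, V = (-14.303, 22.100). ∠AVE = 99.2° gives VE at -39.600° from the x-axis; with |VE| = 10.8, E = (-5.9811, 15.216). ∠VEK = 130.7° gives EK at 9.7000° from the x-axis; with |EK| = 27.7, K = (21.323, 19.883). Then |ZK| = |K − Z| = 29.155.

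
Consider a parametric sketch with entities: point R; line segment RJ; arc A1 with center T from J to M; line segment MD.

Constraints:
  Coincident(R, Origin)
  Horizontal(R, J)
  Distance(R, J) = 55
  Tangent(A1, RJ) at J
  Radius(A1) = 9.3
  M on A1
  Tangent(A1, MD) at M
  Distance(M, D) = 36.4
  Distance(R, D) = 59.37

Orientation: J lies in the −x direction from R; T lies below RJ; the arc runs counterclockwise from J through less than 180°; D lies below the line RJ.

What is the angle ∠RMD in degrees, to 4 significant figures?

65.81°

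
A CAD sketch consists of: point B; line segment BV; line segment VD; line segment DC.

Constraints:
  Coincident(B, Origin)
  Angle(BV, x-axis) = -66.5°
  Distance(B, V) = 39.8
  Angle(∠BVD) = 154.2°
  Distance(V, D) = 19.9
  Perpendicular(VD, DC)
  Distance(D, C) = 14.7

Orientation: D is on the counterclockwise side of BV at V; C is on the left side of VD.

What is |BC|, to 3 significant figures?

55.8

B is at the origin; BV runs at -66.5° with length 39.8, so V = 39.8·(cos -66.5°, sin -66.5°) = (15.9, -36.5). ∠BVD = 154.2°, so VD runs at -66.5° + (180° − 154.2°) = -40.7° from the x-axis; with |VD| = 19.9, D = V + 19.9·(cos -40.7°, sin -40.7°) = (31.0, -49.5). The perpendicularity gives DC at right angles to VD; with |DC| = 14.7 on the left of VD, C = D + 14.7·(0.652, 0.758) = (40.5, -38.3). Then |BC| = |C − B| = 55.8.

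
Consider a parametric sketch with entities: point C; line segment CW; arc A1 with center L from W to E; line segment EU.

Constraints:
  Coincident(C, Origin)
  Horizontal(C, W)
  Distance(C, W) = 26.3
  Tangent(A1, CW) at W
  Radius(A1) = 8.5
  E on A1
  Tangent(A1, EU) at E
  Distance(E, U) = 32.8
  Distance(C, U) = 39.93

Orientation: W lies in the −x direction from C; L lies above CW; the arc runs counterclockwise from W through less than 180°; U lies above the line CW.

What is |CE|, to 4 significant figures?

19.18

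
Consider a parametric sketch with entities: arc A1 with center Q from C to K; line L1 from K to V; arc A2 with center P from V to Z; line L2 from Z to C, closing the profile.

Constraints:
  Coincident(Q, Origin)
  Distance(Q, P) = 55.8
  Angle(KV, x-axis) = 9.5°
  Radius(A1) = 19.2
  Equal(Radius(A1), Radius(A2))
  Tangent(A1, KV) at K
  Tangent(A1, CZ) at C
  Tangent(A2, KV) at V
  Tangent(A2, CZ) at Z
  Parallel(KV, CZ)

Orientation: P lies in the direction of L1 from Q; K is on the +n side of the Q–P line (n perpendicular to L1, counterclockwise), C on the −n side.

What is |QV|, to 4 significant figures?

59.01

The slot axis is L1's direction at 9.5°, so u = (cos 9.5°, sin 9.5°) = (0.9863, 0.1650) and n = (−sin 9.5°, cos 9.5°) = (-0.1650, 0.9863). Q is at the origin and P lies 55.8 along u from Q, so P = 55.8·u = (55.03, 9.210). Tangency of A1 to both parallel lines with radius 19.2 puts K and C at Q ± 19.2·n: K = (-3.169, 18.94), C = (3.169, -18.94). Equal radii place V and Z the same way about P: V = P + 19.2·n = (51.87, 28.15), Z = P − 19.2·n = (58.20, -9.727). Then |QV| = |V − Q| = 59.01.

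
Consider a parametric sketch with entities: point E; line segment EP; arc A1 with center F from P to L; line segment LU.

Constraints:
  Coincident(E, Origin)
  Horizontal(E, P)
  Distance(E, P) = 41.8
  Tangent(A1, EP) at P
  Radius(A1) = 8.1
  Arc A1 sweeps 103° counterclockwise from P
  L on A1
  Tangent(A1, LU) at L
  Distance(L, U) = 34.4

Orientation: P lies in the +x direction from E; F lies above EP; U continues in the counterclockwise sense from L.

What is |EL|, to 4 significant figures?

50.67

E is at the origin; EP is horizontal with |EP| = 41.8 and P on the +x side, so P = (41.80, 0.000). Tangency of A1 to EP means the radius FP is perpendicular to EP, so F = P + (0, 8.1) = (41.80, 8.100). On A1, P sits at bearing -90° from F; a 103° counterclockwise sweep puts L at bearing 13°, so L = F + 8.1·(cos 13°, sin 13°) = (49.69, 9.922). Then |EL| = |L − E| = 50.67.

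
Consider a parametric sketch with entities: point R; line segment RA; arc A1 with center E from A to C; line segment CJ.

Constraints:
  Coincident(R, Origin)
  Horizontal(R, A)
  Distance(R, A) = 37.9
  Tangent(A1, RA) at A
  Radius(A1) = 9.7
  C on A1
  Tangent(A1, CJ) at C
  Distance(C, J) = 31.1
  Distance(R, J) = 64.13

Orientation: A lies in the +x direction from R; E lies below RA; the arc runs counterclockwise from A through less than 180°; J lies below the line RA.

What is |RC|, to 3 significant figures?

34.3

R is at the origin; R and A share the same y with |RA| = 37.9 and A on the +x side, so A = (37.9, 0.00). A1 meets RA tangentially, so EA is at right angles to RA, so E = A + (0, -9.7) = (37.9, -9.70). Since EC ⟂ CJ (tangency), |EJ| = √(9.7² + 31.1²) = 32.6 regardless of where C sits on A1. So J lies on both circle(R, 64.13) and circle(E, 32.6); the below-RA intersection is J = (50.2, -39.8). C is the foot of the tangent from J: C = (30.4, -15.9).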